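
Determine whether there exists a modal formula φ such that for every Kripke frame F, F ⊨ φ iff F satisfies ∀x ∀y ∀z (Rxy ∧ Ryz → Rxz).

This is a Sahlqvist condition; the 4 axiom □p → □□p defines it.
Suppose □p→□□p is valid. Take Rxy, Ryz and set V(p)={w : Rxw}. Then □p at x, so □□p at x, so □p at y, so p at z, i.e. Rxz.

Yes, by □p → □□p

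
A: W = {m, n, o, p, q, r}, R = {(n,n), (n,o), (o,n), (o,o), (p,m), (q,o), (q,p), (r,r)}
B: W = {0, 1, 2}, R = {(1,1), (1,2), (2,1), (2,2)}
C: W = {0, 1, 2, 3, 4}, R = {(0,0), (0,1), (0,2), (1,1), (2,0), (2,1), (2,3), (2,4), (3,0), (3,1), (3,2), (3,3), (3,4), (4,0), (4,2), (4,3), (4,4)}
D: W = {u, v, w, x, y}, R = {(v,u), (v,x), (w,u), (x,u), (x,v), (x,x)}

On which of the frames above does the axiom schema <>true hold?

Frame correspondent (Sahlqvist): forall x exists y Rxy — i.e. seriality.
A: fails — world m has no successor.
B: fails — world 0 has no successor.
C: holds.
D: fails — world u has no successor.
Valid on: C.

C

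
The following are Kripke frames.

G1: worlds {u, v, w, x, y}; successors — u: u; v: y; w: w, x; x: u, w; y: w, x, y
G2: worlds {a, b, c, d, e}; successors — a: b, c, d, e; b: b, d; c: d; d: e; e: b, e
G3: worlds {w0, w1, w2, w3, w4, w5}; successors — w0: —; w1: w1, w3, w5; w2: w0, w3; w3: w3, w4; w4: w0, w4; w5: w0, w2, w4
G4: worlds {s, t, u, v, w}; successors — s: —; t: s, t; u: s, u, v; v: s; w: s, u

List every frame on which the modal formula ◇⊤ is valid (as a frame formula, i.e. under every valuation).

G1, G2

This is the axiom for seriality; its first-order frame correspondent is ∀x ∃y Rxy.
G1: ✓.
G2: ✓.
G3: fails — world w0 has no successor.
G4: fails — world s has no successor.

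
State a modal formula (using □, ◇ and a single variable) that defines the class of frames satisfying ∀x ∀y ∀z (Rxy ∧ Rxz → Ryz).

A defining formula is ◇q → □◇q (the 5 axiom).
Suppose ◇q→□◇q is valid. Take Rxy, Rxz and set V(q)={y}. Then ◇q at x, so □◇q at x, so ◇q at z, so some w with Rzw has q; w=y, i.e. Rzy. By symmetry of the argument, Ryz.

◇q → □◇q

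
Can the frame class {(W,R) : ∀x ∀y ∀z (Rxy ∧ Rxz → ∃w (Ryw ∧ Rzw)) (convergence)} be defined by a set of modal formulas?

This is a Sahlqvist condition; the .2 axiom ◇□p → □◇p defines it.
Suppose ◇□p→□◇p is valid. Take Rxy, Rxz and set V(p)={w : Ryw}. Then □p at y so ◇□p at x, so □◇p at x, so ◇p at z, giving w with Rzw and Ryw.

Yes — defined by ◇□p → □◇p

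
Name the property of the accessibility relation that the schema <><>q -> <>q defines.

transitivity: forall x forall y forall z (Rxy & Ryz -> Rxz)

Replacing q by ¬q and contraposing gives the equivalent schema □q → □□q.
Suppose □q→□□q is valid. Take Rxy, Ryz and set V(q)={w : Rxw}. Then □q at x, so □□q at x, so □q at y, so q at z, i.e. Rxz.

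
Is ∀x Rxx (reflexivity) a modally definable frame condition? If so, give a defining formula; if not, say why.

Yes: it is reflexivity, defined by the T schema □r → r.

Yes — defined by □r → r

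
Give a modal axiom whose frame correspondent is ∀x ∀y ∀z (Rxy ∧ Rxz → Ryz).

◇r → □◇r

The condition is the Euclidean property. The 5 schema ◇r → □◇r defines it.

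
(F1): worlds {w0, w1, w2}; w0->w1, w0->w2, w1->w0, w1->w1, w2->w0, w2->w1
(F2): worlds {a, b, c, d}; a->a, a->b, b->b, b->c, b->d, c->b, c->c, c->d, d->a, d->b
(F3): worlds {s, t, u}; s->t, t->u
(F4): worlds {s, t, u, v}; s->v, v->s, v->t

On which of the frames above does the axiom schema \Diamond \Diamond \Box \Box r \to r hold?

Frame correspondent (Sahlqvist): \forall x \forall y (x R^2 y \to \exists w (y R^2 w \wedge x = w)) — i.e. a generalized confluence (Geach) condition.
(F1): fails — w2R²w0 but no w with w0R²w and w2=w.
(F2): condition met.
(F3): fails — sR²u but no w with uR²w and s=w.
(F4): fails — sR²t but no w with tR²w and s=w.
Valid on: (F2).

(F2)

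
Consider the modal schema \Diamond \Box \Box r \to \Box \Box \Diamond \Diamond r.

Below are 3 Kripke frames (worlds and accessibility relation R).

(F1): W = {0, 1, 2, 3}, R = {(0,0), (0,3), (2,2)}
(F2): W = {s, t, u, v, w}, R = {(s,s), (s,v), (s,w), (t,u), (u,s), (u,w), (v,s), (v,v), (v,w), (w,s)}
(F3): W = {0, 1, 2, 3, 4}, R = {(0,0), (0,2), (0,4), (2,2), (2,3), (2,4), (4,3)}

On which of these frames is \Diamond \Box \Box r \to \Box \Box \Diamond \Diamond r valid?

(F2)

The schema corresponds to a generalized confluence (Geach) condition: \forall x \forall y \forall z ((xRy \wedge x R^2 z) \to \exists w (y R^2 w \wedge z R^2 w)).
(F1): fails — 0R0, 0R²3 but no w with 0R²w and 3R²w.
(F2): condition met.
(F3): fails — 0R0, 0R²3 but no w with 0R²w and 3R²w.
Valid on: (F2).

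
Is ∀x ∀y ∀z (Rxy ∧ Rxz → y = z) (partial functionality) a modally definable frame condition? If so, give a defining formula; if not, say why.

The condition is partial functionality. A defining modal formula is ◇r → □r.
Suppose ◇r→□r is valid. Take Rxy, Rxz and set V(r)={y}. Then ◇r at x, so □r at x, so r at z, i.e. z=y.

Definable; ◇r → □r defines it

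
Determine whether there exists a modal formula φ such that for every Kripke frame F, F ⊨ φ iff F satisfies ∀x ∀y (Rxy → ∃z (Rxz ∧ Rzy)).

Yes, by □□r → □r

This is a Sahlqvist condition; the C4 axiom □□r → □r defines it.
Suppose □□r→□r is valid. Take Rxy and set V(r)={w : xR²w}. Then □□r at x, so □r at x, so r at y, i.e. ∃z(Rxz∧Rzy).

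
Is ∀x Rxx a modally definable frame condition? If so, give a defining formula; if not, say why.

The condition is reflexivity. A defining modal formula is □p → p.
Suppose □p→p is valid. At any x set V(p)={w : Rxw}. Then □p holds at x, so p holds at x, i.e. Rxx.

Definable; □p → p defines it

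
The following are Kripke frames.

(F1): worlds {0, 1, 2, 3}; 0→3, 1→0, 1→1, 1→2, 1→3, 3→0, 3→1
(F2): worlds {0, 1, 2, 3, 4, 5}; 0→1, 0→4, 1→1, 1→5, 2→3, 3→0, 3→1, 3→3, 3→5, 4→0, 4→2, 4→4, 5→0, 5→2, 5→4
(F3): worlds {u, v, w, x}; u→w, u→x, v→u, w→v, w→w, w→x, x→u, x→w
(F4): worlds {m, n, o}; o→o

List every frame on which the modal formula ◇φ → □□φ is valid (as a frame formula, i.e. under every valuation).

Frame correspondent (Sahlqvist): ∀x ∀y ∀z ((xRy ∧ xR²z) → ∃w (y = w ∧ z = w)) — i.e. a generalized confluence (Geach) condition.
(F1): fails — 0R3, 0R²0 but 3 ≠ 0.
(F2): fails — 0R1, 0R²0 but 1 ≠ 0.
(F3): fails — uRw, uR²u but w ≠ u.
(F4): holds.

(F4)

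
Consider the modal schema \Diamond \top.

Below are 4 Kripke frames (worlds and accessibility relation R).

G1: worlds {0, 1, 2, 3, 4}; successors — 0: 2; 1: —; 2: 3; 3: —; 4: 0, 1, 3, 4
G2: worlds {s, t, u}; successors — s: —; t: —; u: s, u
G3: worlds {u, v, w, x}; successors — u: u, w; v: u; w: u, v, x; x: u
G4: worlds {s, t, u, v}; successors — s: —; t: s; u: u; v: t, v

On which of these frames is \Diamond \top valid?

G3

The schema corresponds to seriality: \forall x \exists y Rxy.
G1: fails — world 1 has no successor.
G2: fails — world s has no successor.
G3: satisfies the condition.
G4: fails — world s has no successor.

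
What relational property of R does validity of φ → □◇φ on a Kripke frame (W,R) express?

Symmetry

Suppose φ→□◇φ is valid. Take Rxy and set V(φ)={x}. Then φ at x, so □◇φ at x, so ◇φ at y, so some z with Ryz has φ; z=x, i.e. Ryx.
Conversely, any frame satisfying ∀x ∀y (Rxy → Ryx) validates the schema.
Frame condition: ∀x ∀y (Rxy → Ryx).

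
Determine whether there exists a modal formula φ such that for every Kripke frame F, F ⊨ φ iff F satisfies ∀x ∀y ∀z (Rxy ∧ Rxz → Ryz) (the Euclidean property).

Yes: it is the Euclidean property, defined by the 5 schema ◇p → □◇p.

Definable; ◇p → □◇p defines it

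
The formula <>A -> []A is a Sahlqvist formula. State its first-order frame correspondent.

Suppose ◇A→□A is valid. Take Rxy, Rxz and set V(A)={y}. Then ◇A at x, so □A at x, so A at z, i.e. z=y.

partial functionality: forall x forall y forall z (Rxy & Rxz -> y = z)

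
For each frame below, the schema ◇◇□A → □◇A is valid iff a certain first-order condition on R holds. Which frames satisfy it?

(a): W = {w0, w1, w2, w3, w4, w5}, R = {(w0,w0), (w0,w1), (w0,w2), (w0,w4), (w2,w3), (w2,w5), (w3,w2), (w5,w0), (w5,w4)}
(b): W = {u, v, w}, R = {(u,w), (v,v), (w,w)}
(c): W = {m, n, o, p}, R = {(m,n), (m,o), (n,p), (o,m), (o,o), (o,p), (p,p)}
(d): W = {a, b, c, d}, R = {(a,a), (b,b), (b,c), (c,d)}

Frame correspondent (Sahlqvist): ∀x ∀y ∀z ((xR²y ∧ xRz) → ∃w (yRw ∧ zRw)) — i.e. a generalized confluence (Geach) condition.
(a): fails — w0R²w0, w0Rw1 but no w with w0Rw and w1Rw.
(b): condition met.
(c): fails — mR²m, mRn but no w with mRw and nRw.
(d): fails — bR²b, bRc but no w with bRw and cRw.
Valid on: (b).

(b)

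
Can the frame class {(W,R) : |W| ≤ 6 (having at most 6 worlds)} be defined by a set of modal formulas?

No

Modal frame validity is preserved under disjoint unions.
Any modal formula valid on each of 7 disjoint one-world frames is valid on their disjoint union (validity is preserved under disjoint unions). Each one-world frame has |W|=1≤6, but the union has |W|=7.
Hence having at most 6 worlds is not modally definable.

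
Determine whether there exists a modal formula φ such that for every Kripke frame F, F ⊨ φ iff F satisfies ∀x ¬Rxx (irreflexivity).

If a class were modally definable it would be closed under surjective bounded morphisms (Goldblatt–Thomason).
The 3-cycle (worlds 0,1,2 with 0→1→2→0) is irreflexive, and the map sending every world to a single reflexive point • is a surjective bounded morphism (forth: every edge maps to (•,•); back: every world has a successor). So any modal formula valid on the 3-cycle is also valid on the reflexive point, which is not irreflexive.
So no modal formula (or set of formulas) defines exactly the irreflexive frames.

Not definable by any modal formula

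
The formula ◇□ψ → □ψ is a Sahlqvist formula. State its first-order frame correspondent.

Replacing ψ by ¬ψ and contraposing gives the equivalent schema ◇ψ → □◇ψ.
Suppose ◇ψ→□◇ψ is valid. Take Rxy, Rxz and set V(ψ)={y}. Then ◇ψ at x, so □◇ψ at x, so ◇ψ at z, so some w with Rzw has ψ; w=y, i.e. Rzy. By symmetry of the argument, Ryz.
The converse is a direct semantic check.
Frame condition: ∀x ∀y ∀z (Rxy ∧ Rxz → Ryz).

The Euclidean property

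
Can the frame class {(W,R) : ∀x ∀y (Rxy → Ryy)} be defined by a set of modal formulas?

This is a Sahlqvist condition; the T□ axiom □(□r → r) defines it.
Suppose □(□r→r) is valid. Take Rxy and set V(r)={w : Ryw}. Then at y, □r holds; since □(□r→r) at x, □r→r at y, so r at y, i.e. Ryy.

Yes, by □(□r → r)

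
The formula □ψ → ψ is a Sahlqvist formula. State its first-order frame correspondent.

Reflexivity

Suppose □ψ→ψ is valid. At any x set V(ψ)={w : Rxw}. Then □ψ holds at x, so ψ holds at x, i.e. Rxx.
Conversely, on a frame with reflexivity the schema holds at every world under every valuation.
Frame condition: ∀x Rxx.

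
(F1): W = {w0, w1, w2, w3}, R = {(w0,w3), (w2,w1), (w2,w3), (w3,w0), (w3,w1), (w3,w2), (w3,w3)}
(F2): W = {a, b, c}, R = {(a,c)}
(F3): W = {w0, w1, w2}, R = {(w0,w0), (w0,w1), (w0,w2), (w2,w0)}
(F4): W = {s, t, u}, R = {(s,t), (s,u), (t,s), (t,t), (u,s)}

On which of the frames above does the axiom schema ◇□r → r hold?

This is the axiom for symmetry; its first-order frame correspondent is ∀x ∀y (Rxy → Ryx).
(F1): fails — Rw3w1 but not Rw1w3.
(F2): fails — Rac but not Rca.
(F3): fails — Rw0w1 but not Rw1w0.
(F4): condition met.

(F4)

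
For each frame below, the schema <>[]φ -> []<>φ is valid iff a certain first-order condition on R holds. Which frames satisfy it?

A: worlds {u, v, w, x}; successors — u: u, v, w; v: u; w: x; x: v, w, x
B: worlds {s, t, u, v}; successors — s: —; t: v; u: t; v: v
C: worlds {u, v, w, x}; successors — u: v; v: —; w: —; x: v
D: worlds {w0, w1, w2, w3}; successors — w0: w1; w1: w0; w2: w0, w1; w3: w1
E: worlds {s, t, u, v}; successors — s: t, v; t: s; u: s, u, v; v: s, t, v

This is the axiom for convergence; its first-order frame correspondent is forall x forall y forall z (Rxy & Rxz -> exists w (Ryw & Rzw)).
A: fails — Ruv and Ruw but v and w have no common successor.
B: condition met.
C: fails — Ruv and Ruv but v and v have no common successor.
D: fails — Rw2w1 and Rw2w0 but w1 and w0 have no common successor.
E: fails — Rvt and Rvs but t and s have no common successor.

B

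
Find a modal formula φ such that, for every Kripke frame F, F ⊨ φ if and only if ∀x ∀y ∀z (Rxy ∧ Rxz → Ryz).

◇r → □◇r

This is the Euclidean property; the standard corresponding axiom is 5: ◇r → □◇r.
Suppose ◇r→□◇r is valid. Take Rxy, Rxz and set V(r)={y}. Then ◇r at x, so □◇r at x, so ◇r at z, so some w with Rzw has r; w=y, i.e. Rzy. By symmetry of the argument, Ryz.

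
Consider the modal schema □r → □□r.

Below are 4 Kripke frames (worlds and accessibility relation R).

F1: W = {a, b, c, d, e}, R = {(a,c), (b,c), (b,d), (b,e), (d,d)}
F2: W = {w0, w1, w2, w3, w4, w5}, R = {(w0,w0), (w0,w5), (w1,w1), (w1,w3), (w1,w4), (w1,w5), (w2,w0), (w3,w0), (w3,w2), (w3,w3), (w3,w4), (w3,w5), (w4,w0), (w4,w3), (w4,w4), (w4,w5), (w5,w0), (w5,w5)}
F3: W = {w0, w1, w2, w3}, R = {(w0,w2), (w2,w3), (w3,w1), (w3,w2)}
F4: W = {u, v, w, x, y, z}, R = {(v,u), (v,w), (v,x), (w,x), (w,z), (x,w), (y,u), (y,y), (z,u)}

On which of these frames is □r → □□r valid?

This is the axiom for transitivity; its first-order frame correspondent is ∀x ∀y ∀z (Rxy ∧ Ryz → Rxz).
F1: condition met.
F2: fails — Rw1w5 and Rw5w0 but not Rw1w0.
F3: fails — Rw0w2 and Rw2w3 but not Rw0w3.
F4: fails — Rxw and Rwx but not Rxx.

F1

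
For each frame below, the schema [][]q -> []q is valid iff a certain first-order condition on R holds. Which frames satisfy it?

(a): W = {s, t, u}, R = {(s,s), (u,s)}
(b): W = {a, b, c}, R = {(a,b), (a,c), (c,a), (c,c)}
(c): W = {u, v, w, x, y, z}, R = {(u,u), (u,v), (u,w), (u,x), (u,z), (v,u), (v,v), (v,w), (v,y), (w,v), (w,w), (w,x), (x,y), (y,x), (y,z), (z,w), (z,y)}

(a)

Frame correspondent (Sahlqvist): forall x forall y (Rxy -> exists z (Rxz & Rzy)) — i.e. density.
(a): ✓.
(b): fails — Rab but no z with Raz and Rzb.
(c): fails — Ryx but no t with Ryt and Rtx.
Valid on: (a).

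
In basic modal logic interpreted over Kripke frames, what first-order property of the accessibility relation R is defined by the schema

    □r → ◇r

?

seriality

Suppose □r→◇r is valid. At any x set V(r)=W. Then □r at x, so ◇r at x, so x has a successor.
The converse is a direct semantic check.
Frame condition: ∀x ∃y Rxy.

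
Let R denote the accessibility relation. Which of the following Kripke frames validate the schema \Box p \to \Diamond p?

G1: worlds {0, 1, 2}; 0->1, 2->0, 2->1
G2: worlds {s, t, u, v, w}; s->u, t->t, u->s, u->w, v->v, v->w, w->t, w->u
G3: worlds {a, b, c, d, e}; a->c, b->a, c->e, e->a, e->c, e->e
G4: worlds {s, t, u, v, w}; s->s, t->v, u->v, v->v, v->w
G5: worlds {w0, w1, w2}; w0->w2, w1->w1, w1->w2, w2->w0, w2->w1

G2, G5

The schema corresponds to seriality: \forall x \exists y Rxy.
G1: fails — world 1 has no successor.
G2: holds.
G3: fails — world d has no successor.
G4: fails — world w has no successor.
G5: holds.
Valid on: G2, G5.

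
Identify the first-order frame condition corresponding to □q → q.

This is the T axiom.
It corresponds to reflexivity: ∀x Rxx.

reflexivity: ∀x Rxx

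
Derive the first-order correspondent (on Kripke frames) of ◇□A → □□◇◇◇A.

This is a Sahlqvist (Geach-type) schema ◇^1□^1A → □^2◇^3A.
First-order correspondent: ∀x ∀y ∀z ((xRy ∧ xR²z) → ∃w (yRw ∧ zR³w)).

∀x ∀y ∀z ((xRy ∧ xR²z) → ∃w (yRw ∧ zR³w))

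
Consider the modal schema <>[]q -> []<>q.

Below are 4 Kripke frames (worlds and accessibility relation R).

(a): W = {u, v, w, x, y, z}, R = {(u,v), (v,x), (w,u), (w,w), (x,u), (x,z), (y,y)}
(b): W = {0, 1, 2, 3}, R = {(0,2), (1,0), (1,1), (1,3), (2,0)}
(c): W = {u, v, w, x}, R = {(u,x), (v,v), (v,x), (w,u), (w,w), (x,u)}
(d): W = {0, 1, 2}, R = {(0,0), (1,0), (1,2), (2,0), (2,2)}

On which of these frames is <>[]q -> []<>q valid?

This is the axiom for convergence; its first-order frame correspondent is forall x forall y forall z (Rxy & Rxz -> exists w (Ryw & Rzw)).
(a): fails — Rww and Rwu but w and u have no common successor.
(b): fails — R10 and R11 but 0 and 1 have no common successor.
(c): fails — Rvv and Rvx but v and x have no common successor.
(d): holds.

(d)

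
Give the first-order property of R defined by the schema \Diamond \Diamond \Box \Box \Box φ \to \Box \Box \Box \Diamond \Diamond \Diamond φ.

This is a Sahlqvist (Geach-type) schema ◇^2□^3φ → □^3◇^3φ.
Minimal-valuation argument: fix x; take any y with xR^2y and any z with xR^3z. Set V(φ) to the set of worlds R-reachable from y in exactly 3 steps. Then □^3φ holds at y, so the antecedent holds at x; validity forces ◇^3φ at z, giving a w with zR^3w and yR^3w.
First-order correspondent: \forall x \forall y \forall z ((x R^2 y \wedge x R^3 z) \to \exists w (y R^3 w \wedge z R^3 w)).

\forall x \forall y \forall z ((x R^2 y \wedge x R^3 z) \to \exists w (y R^3 w \wedge z R^3 w))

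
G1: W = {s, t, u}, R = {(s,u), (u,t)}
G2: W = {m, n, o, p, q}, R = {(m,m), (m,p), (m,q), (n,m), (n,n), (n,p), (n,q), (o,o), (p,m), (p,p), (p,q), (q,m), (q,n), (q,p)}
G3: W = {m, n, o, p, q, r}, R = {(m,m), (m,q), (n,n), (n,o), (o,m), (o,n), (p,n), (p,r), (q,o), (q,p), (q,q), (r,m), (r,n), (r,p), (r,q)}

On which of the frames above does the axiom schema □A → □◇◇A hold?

G2, G3

This is the axiom for a generalized confluence (Geach) condition; its first-order frame correspondent is ∀x ∀z (xRz → ∃w (xRw ∧ zR²w)).
G1: fails — sRu but no w with sRw and uR²w.
G2: ✓.
G3: ✓.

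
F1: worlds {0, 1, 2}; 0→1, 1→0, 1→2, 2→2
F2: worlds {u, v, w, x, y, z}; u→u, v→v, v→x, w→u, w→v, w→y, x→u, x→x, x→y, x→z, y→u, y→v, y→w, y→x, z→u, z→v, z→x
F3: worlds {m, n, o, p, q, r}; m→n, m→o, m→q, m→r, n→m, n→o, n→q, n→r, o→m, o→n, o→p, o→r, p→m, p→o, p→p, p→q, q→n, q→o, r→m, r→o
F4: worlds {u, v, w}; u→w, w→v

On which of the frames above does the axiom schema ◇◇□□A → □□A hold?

The schema corresponds to a generalized confluence (Geach) condition: ∀x ∀y ∀z ((xR²y ∧ xR²z) → ∃w (yR²w ∧ z = w)).
F1: fails — 0R²2, 0R²0 but no w with 2R²w and 0=w.
F2: fails — vR²u, vR²v but no t with uR²t and v=t.
F3: satisfies the condition.
F4: fails — uR²v, uR²v but no t with vR²t and v=t.

F3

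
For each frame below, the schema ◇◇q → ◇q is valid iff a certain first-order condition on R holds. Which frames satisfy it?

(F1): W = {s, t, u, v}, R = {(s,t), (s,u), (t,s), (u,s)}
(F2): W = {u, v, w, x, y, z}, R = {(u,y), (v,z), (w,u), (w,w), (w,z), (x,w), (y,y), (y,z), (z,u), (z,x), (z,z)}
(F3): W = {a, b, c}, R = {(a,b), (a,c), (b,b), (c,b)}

The schema corresponds to a generalized confluence (Geach) condition: ∀x ∀y (xR²y → ∃w (y = w ∧ xRw)).
(F1): fails — sR²s but no w with s=w and sRw.
(F2): fails — uR²z but no t with z=t and uRt.
(F3): holds.

(F3)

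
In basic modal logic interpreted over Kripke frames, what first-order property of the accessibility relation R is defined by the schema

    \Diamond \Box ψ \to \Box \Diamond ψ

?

Convergence

Suppose ◇□ψ→□◇ψ is valid. Take Rxy, Rxz and set V(ψ)={w : Ryw}. Then □ψ at y so ◇□ψ at x, so □◇ψ at x, so ◇ψ at z, giving w with Rzw and Ryw.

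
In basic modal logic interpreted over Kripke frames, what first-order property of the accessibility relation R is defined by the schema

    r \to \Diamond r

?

Replacing r by ¬r and contraposing gives the equivalent schema □r → r.
Suppose □r→r is valid. At any x set V(r)={w : Rxw}. Then □r holds at x, so r holds at x, i.e. Rxx.

reflexivity: \forall x Rxx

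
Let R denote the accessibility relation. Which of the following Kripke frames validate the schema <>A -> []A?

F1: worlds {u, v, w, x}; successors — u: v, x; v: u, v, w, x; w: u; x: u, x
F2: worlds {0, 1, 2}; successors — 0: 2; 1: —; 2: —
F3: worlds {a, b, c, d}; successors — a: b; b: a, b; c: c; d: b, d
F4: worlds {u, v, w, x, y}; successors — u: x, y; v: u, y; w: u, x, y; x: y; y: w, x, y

This is the axiom for partial functionality; its first-order frame correspondent is forall x forall y forall z (Rxy & Rxz -> y = z).
F1: fails — u sees both v and x.
F2: satisfies the condition.
F3: fails — b sees both a and b.
F4: fails — u sees both x and y.
Valid on: F2.

F2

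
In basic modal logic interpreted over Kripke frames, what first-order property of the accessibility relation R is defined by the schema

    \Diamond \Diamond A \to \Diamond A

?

transitivity: \forall x \forall y \forall z (Rxy \wedge Ryz \to Rxz)

This is a form of the 4 axiom.
Its frame correspondent is transitivity — \forall x \forall y \forall z (Rxy \wedge Ryz \to Rxz).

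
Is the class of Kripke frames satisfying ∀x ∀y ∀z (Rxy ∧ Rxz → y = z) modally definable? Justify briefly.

The condition is partial functionality. A defining modal formula is ◇p → □p.
Suppose ◇p→□p is valid. Take Rxy, Rxz and set V(p)={y}. Then ◇p at x, so □p at x, so p at z, i.e. z=y.

Yes — defined by ◇p → □p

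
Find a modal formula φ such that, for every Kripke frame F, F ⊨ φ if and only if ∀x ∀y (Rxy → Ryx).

r → □◇r

This is symmetry; the standard corresponding axiom is B: r → □◇r.
Suppose r→□◇r is valid. Take Rxy and set V(r)={x}. Then r at x, so □◇r at x, so ◇r at y, so some z with Ryz has r; z=x, i.e. Ryx.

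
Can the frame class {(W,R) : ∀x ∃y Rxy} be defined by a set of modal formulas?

The condition is seriality. A defining modal formula is □r → ◇r.
Suppose □r→◇r is valid. At any x set V(r)=W. Then □r at x, so ◇r at x, so x has a successor.

Definable; □r → ◇r defines it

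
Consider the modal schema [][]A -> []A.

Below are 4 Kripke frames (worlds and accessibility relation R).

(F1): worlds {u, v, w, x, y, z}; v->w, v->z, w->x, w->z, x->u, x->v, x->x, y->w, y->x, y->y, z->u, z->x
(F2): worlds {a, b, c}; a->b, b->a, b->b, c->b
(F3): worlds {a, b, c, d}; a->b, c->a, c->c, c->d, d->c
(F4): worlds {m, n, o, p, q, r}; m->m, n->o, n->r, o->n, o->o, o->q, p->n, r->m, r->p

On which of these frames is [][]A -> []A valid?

(F2)

Frame correspondent (Sahlqvist): forall x forall y (Rxy -> exists z (Rxz & Rzy)) — i.e. density.
(F1): fails — Rvw but no t with Rvt and Rtw.
(F2): holds.
(F3): fails — Rab but no z with Raz and Rzb.
(F4): fails — Rnr but no z with Rnz and Rzr.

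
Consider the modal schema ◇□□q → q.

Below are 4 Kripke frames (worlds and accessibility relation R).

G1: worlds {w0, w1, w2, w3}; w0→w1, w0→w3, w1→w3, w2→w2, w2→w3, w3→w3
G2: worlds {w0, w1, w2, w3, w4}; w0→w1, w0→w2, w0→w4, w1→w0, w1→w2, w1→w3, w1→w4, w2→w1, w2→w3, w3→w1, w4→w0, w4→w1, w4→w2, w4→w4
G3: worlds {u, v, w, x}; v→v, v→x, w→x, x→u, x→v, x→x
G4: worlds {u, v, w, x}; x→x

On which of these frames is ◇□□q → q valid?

Frame correspondent (Sahlqvist): ∀x ∀y (xRy → ∃w (yR²w ∧ x = w)) — i.e. a generalized confluence (Geach) condition.
G1: fails — w0Rw1 but no w with w1R²w and w0=w.
G2: fails — w1Rw3 but no w with w3R²w and w1=w.
G3: fails — wRx but no t with xR²t and w=t.
G4: holds.
Valid on: G4.

G4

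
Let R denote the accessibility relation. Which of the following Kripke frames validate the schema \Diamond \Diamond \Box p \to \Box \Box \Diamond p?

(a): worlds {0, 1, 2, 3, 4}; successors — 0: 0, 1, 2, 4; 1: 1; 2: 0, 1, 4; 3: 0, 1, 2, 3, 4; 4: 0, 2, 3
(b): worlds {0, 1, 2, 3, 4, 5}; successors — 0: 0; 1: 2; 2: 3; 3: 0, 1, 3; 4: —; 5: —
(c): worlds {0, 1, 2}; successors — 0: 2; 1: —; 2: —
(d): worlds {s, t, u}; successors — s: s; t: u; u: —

This is the axiom for a generalized confluence (Geach) condition; its first-order frame correspondent is \forall x \forall y \forall z ((x R^2 y \wedge x R^2 z) \to \exists w (yRw \wedge zRw)).
(a): fails — 0R²1, 0R²4 but no w with 1Rw and 4Rw.
(b): fails — 2R²0, 2R²1 but no w with 0Rw and 1Rw.
(c): condition met.
(d): condition met.

(c), (d)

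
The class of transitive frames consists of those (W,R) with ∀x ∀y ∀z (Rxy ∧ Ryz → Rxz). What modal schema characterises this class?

This is transitivity; the standard corresponding axiom is 4: □q → □□q.
Suppose □q→□□q is valid. Take Rxy, Ryz and set V(q)={w : Rxw}. Then □q at x, so □□q at x, so □q at y, so q at z, i.e. Rxz.

□q → □□q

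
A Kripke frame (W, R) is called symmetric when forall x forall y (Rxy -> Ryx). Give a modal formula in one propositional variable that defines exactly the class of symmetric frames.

A defining formula is q → □◇q (the B axiom).
Suppose q→□◇q is valid. Take Rxy and set V(q)={x}. Then q at x, so □◇q at x, so ◇q at y, so some z with Ryz has q; z=x, i.e. Ryx.

q → □◇q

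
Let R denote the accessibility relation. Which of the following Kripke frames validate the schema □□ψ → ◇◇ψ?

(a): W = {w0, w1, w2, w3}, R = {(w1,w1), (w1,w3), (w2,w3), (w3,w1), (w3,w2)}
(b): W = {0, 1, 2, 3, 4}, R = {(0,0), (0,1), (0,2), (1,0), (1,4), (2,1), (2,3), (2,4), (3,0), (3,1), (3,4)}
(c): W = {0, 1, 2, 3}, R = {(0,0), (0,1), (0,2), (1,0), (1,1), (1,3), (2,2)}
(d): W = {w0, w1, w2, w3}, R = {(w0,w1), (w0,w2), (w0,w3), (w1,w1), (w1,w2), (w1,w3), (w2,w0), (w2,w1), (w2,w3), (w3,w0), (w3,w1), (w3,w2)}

Frame correspondent (Sahlqvist): ∀x ∃w (xR²w ∧ xR²w) — i.e. a generalized confluence (Geach) condition.
(a): fails — at w0 but no w with w0R²w and w0R²w.
(b): fails — at 4 but no w with 4R²w and 4R²w.
(c): fails — at 3 but no w with 3R²w and 3R²w.
(d): holds.
Valid on: (d).

(d)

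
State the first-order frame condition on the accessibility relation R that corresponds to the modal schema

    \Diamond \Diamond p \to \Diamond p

\forall x \forall y (x R^2 y \to \exists w (y = w \wedge xRw))

This is a Sahlqvist (Geach-type) schema ◇^2□^0p → □^0◇^1p.
Minimal-valuation argument: fix x; take any y with xR^2y and any z with xR^0z. Set V(p) to the set of worlds R-reachable from y in exactly 0 steps. Then □^0p holds at y, so the antecedent holds at x; validity forces ◇^1p at z, giving a w with zR^1w and yR^0w.
First-order correspondent: \forall x \forall y (x R^2 y \to \exists w (y = w \wedge xRw)).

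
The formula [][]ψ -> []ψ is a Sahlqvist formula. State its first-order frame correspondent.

This is the C4 axiom.
Its frame correspondent is density — forall x forall y (Rxy -> exists z (Rxz & Rzy)).

density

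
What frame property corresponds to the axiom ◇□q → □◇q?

This schema is the .2 axiom.
It corresponds to convergence: ∀x ∀y ∀z (Rxy ∧ Rxz → ∃w (Ryw ∧ Rzw)).

convergence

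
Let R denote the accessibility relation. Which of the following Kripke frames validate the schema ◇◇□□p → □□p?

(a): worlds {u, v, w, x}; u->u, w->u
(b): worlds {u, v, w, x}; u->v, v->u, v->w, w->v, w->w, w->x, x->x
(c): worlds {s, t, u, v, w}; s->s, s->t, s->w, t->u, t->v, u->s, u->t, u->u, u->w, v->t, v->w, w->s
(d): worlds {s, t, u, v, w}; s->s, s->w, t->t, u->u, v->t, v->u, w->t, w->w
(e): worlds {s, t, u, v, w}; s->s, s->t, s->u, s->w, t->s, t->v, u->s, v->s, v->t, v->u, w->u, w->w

(a)

The schema corresponds to a generalized confluence (Geach) condition: ∀x ∀y ∀z ((xR²y ∧ xR²z) → ∃w (yR²w ∧ z = w)).
(a): condition met.
(b): fails — vR²x, vR²v but no t with xR²t and v=t.
(c): fails — sR²t, sR²v but no w* with tR²w* and v=w*.
(d): fails — sR²t, sR²s but no w* with tR²w* and s=w*.
(e): fails — sR²t, sR²v but no w* with tR²w* and v=w*.
Valid on: (a).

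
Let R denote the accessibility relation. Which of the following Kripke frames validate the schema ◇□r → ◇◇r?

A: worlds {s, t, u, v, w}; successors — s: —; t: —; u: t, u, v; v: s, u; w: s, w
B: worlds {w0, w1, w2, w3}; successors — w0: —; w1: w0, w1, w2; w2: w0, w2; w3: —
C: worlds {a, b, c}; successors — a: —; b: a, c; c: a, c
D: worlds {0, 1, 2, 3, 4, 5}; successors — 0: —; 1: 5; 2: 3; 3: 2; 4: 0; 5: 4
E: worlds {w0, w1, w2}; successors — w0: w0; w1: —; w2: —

Frame correspondent (Sahlqvist): ∀x ∀y (xRy → ∃w (yRw ∧ xR²w)) — i.e. a generalized confluence (Geach) condition.
A: fails — uRt but no w* with tRw* and uR²w*.
B: fails — w1Rw0 but no w with w0Rw and w1R²w.
C: fails — bRa but no w with aRw and bR²w.
D: fails — 4R0 but no w with 0Rw and 4R²w.
E: ✓.
Valid on: E.

E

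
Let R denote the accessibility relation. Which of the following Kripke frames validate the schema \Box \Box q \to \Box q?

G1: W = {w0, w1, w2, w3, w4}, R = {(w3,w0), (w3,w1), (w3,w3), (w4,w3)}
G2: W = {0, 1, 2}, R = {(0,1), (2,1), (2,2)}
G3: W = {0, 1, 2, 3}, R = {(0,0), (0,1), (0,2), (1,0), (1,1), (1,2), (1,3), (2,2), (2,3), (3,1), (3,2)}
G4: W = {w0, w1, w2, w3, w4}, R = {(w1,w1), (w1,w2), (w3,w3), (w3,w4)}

G1, G3, G4

Frame correspondent (Sahlqvist): \forall x \forall y (Rxy \to \exists z (Rxz \wedge Rzy)) — i.e. density.
G1: condition met.
G2: fails — R01 but no z with R0z and Rz1.
G3: condition met.
G4: condition met.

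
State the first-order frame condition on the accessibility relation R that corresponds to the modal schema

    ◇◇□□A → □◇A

This is a Sahlqvist (Geach-type) schema ◇^2□^2A → □^1◇^1A.
Minimal-valuation argument: fix x; take any y with xR^2y and any z with xR^1z. Set V(A) to the set of worlds R-reachable from y in exactly 2 steps. Then □^2A holds at y, so the antecedent holds at x; validity forces ◇^1A at z, giving a w with zR^1w and yR^2w.
First-order correspondent: ∀x ∀y ∀z ((xR²y ∧ xRz) → ∃w (yR²w ∧ zRw)).

∀x ∀y ∀z ((xR²y ∧ xRz) → ∃w (yR²w ∧ zRw))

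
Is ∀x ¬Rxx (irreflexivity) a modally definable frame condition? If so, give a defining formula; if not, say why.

Any modally definable frame class is closed under surjective bounded morphisms.
The 4-cycle (worlds s,t,u,v with s→t→u→v→s) is irreflexive, and the map sending every world to a single reflexive point • is a surjective bounded morphism (forth: every edge maps to (•,•); back: every world has a successor). So any modal formula valid on the 4-cycle is also valid on the reflexive point, which is not irreflexive.
So the class is not modally definable.

Not modally definable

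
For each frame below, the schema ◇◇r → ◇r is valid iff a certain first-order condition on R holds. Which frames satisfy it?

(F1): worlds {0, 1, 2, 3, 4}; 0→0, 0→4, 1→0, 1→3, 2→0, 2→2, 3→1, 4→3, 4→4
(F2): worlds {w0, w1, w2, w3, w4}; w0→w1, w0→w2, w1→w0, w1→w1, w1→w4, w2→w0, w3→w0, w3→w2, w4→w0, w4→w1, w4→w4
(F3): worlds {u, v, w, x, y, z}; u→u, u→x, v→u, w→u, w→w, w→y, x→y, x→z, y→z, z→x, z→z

The schema corresponds to transitivity: ∀x ∀y ∀z (Rxy ∧ Ryz → Rxz).
(F1): fails — R10 and R04 but not R14.
(F2): fails — Rw1w0 and Rw0w2 but not Rw1w2.
(F3): fails — Rwu and Rux but not Rwx.
Valid on no frame.

none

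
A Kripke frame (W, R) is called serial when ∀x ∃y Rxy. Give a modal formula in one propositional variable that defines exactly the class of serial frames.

The condition is seriality. The D schema □ψ → ◇ψ defines it.
Suppose □ψ→◇ψ is valid. At any x set V(ψ)=W. Then □ψ at x, so ◇ψ at x, so x has a successor.

□ψ → ◇ψ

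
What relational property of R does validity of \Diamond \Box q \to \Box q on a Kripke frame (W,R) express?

the Euclidean property: \forall x \forall y \forall z (Rxy \wedge Rxz \to Ryz)

This is a form of the 5 axiom.
Its frame correspondent is the Euclidean property — \forall x \forall y \forall z (Rxy \wedge Rxz \to Ryz).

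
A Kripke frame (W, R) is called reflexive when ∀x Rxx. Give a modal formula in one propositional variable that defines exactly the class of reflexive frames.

□p → p

The condition is reflexivity. The T schema □p → p defines it.
Suppose □p→p is valid. At any x set V(p)={w : Rxw}. Then □p holds at x, so p holds at x, i.e. Rxx.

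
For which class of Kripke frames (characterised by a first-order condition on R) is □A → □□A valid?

Transitivity

Suppose □A→□□A is valid. Take Rxy, Ryz and set V(A)={w : Rxw}. Then □A at x, so □□A at x, so □A at y, so A at z, i.e. Rxz.
The converse is a direct semantic check.
Frame condition: ∀x ∀y ∀z (Rxy ∧ Ryz → Rxz).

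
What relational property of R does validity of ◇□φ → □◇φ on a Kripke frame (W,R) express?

convergence: ∀x ∀y ∀z (Rxy ∧ Rxz → ∃w (Ryw ∧ Rzw))

Suppose ◇□φ→□◇φ is valid. Take Rxy, Rxz and set V(φ)={w : Ryw}. Then □φ at y so ◇□φ at x, so □◇φ at x, so ◇φ at z, giving w with Rzw and Ryw.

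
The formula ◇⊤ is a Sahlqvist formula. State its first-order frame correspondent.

Seriality

This schema is equivalent to the D axiom □q → ◇q.
It corresponds to seriality: ∀x ∃y Rxy.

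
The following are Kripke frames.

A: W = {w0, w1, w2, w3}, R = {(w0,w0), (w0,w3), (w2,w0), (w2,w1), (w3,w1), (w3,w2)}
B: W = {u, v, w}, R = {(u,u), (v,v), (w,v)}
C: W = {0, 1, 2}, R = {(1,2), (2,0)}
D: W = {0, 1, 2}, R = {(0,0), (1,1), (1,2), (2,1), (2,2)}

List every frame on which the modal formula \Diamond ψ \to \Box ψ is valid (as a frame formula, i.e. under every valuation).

Frame correspondent (Sahlqvist): \forall x \forall y \forall z (Rxy \wedge Rxz \to y = z) — i.e. partial functionality.
A: fails — w0 sees both w0 and w3.
B: ✓.
C: ✓.
D: fails — 1 sees both 1 and 2.

B, C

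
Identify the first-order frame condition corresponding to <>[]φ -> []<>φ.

convergence: forall x forall y forall z (Rxy & Rxz -> exists w (Ryw & Rzw))

Suppose ◇□φ→□◇φ is valid. Take Rxy, Rxz and set V(φ)={w : Ryw}. Then □φ at y so ◇□φ at x, so □◇φ at x, so ◇φ at z, giving w with Rzw and Ryw.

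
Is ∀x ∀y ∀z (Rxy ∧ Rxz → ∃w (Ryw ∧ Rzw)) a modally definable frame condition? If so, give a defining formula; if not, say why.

Definable; ◇□r → □◇r defines it

This is a Sahlqvist condition; the .2 axiom ◇□r → □◇r defines it.
Suppose ◇□r→□◇r is valid. Take Rxy, Rxz and set V(r)={w : Ryw}. Then □r at y so ◇□r at x, so □◇r at x, so ◇r at z, giving w with Rzw and Ryw.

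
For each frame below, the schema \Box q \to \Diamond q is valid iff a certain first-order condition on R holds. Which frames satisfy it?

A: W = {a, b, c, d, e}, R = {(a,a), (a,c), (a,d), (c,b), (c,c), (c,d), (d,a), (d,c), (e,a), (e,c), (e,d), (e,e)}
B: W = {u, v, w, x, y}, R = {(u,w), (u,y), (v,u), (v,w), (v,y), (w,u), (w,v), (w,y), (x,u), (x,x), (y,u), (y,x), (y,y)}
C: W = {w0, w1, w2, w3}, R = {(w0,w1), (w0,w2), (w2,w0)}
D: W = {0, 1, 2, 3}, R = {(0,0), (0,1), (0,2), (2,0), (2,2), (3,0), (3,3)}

B

This is the axiom for seriality; its first-order frame correspondent is \forall x \exists y Rxy.
A: fails — world b has no successor.
B: condition met.
C: fails — world w1 has no successor.
D: fails — world 1 has no successor.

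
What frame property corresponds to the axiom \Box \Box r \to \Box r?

density

Suppose □□r→□r is valid. Take Rxy and set V(r)={w : xR²w}. Then □□r at x, so □r at x, so r at y, i.e. ∃z(Rxz∧Rzy).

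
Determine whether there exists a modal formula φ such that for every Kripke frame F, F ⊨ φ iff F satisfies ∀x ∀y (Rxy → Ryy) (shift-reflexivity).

Yes — defined by □(□q → q)

The condition is shift-reflexivity. A defining modal formula is □(□q → q).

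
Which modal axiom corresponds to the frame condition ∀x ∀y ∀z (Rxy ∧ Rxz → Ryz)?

◇r → □◇r

This is the Euclidean property; the standard corresponding axiom is 5: ◇r → □◇r.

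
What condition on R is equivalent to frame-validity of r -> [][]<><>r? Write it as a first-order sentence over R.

This is a Sahlqvist (Geach-type) schema ◇^0□^0r → □^2◇^2r.
First-order correspondent: forall x forall z (x R^2 z -> exists w (x = w & z R^2 w)).

forall x forall z (x R^2 z -> exists w (x = w & z R^2 w))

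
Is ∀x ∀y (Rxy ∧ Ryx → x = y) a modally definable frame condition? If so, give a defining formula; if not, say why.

Any modally definable frame class is closed under surjective bounded morphisms.
The 4-cycle (worlds a,b,c,d with a→b→c→d→a) is antisymmetric. Sending even-indexed worlds to • and odd-indexed worlds to ∘ is a surjective bounded morphism onto the two-world frame with •↔∘, which is not antisymmetric.
So the class is not modally definable.

No — not modally definable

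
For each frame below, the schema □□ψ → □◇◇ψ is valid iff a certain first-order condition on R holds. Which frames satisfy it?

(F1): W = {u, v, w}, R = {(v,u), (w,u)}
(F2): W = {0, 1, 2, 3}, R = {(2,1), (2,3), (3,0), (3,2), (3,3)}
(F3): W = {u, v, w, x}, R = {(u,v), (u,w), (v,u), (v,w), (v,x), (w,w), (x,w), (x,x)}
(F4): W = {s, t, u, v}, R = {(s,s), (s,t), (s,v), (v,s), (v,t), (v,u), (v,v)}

(F3)

Frame correspondent (Sahlqvist): ∀x ∀z (xRz → ∃w (xR²w ∧ zR²w)) — i.e. a generalized confluence (Geach) condition.
(F1): fails — vRu but no t with vR²t and uR²t.
(F2): fails — 2R1 but no w with 2R²w and 1R²w.
(F3): condition met.
(F4): fails — sRt but no w with sR²w and tR²w.
Valid on: (F3).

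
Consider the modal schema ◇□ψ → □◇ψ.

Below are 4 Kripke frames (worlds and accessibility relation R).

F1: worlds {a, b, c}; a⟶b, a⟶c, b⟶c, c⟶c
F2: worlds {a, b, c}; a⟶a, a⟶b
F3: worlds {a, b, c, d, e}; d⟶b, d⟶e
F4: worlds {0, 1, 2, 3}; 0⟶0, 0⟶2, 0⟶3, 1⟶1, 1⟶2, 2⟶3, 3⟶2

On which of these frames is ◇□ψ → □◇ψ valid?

F1

Frame correspondent (Sahlqvist): ∀x ∀y ∀z (Rxy ∧ Rxz → ∃w (Ryw ∧ Rzw)) — i.e. convergence.
F1: satisfies the condition.
F2: fails — Raa and Rab but a and b have no common successor.
F3: fails — Rdb and Rdb but b and b have no common successor.
F4: fails — R02 and R03 but 2 and 3 have no common successor.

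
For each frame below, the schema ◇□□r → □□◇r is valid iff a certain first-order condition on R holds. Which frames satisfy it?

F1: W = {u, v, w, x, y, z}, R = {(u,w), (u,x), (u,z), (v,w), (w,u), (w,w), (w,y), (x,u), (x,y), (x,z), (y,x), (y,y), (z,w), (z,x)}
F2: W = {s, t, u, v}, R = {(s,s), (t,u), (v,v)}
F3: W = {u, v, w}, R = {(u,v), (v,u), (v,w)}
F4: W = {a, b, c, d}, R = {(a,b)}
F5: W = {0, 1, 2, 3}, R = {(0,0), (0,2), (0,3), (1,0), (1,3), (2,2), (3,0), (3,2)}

Frame correspondent (Sahlqvist): ∀x ∀y ∀z ((xRy ∧ xR²z) → ∃w (yR²w ∧ zRw)) — i.e. a generalized confluence (Geach) condition.
F1: ✓.
F2: ✓.
F3: fails — uRv, uR²w but no t with vR²t and wRt.
F4: ✓.
F5: ✓.
Valid on: F1, F2, F4, F5.

F1, F2, F4, F5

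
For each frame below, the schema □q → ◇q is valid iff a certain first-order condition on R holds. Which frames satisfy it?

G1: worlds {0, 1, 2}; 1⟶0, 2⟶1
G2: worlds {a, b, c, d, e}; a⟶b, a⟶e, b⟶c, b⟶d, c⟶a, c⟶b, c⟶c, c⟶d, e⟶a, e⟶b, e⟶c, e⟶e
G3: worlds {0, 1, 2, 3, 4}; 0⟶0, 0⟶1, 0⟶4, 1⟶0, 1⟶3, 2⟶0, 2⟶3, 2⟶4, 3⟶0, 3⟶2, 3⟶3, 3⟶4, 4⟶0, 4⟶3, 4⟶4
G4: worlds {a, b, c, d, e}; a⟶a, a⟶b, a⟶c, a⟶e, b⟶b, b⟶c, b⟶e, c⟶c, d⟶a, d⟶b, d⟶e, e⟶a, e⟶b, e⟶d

G3, G4

This is the axiom for seriality; its first-order frame correspondent is ∀x ∃y Rxy.
G1: fails — world 0 has no successor.
G2: fails — world d has no successor.
G3: condition met.
G4: condition met.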